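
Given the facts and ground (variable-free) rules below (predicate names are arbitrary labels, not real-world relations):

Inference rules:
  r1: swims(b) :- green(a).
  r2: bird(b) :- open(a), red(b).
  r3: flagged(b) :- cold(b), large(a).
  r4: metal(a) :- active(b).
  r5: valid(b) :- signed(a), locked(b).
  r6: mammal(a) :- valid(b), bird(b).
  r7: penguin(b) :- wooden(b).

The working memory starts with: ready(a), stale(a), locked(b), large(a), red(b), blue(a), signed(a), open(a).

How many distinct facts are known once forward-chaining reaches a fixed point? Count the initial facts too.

11

Round 1: r2 [bird(b) :- open(a), red(b).]; r5 [valid(b) :- signed(a), locked(b).]. New: bird(b), valid(b).
Round 2: r6 [mammal(a) :- valid(b), bird(b).]. New: mammal(a).
Closure: {bird(b), blue(a), large(a), locked(b), mammal(a), open(a), ready(a), red(b), signed(a), stale(a), valid(b)} — 11 facts.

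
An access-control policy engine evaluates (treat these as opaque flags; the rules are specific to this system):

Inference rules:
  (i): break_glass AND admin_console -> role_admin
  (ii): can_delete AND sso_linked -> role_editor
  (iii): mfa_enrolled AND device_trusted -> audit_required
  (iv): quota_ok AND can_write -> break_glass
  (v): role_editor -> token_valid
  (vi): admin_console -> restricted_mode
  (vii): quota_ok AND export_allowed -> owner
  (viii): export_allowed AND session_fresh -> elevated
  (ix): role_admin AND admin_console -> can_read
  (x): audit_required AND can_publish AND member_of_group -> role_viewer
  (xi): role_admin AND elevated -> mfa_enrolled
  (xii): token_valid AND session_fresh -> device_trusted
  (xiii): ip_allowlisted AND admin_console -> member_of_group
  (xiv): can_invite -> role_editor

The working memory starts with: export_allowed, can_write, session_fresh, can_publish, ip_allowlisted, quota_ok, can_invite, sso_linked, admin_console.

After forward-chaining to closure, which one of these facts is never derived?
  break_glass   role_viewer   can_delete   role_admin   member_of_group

Round 1 — (iv), (vi), (vii), (viii), (xiii), (xiv), derive break_glass, restricted_mode, owner, elevated, member_of_group, role_editor.
Round 2 — (i), (v), derive role_admin, token_valid.
Round 3 — (ix), (xi), (xii), derive can_read, mfa_enrolled, device_trusted.
Round 4 — (iii), derive audit_required.
Round 5 — (x), derive role_viewer.
Derived: role_viewer (round 5), break_glass (round 1), member_of_group (round 1), role_admin (round 2). can_delete never appears in any round.

can_delete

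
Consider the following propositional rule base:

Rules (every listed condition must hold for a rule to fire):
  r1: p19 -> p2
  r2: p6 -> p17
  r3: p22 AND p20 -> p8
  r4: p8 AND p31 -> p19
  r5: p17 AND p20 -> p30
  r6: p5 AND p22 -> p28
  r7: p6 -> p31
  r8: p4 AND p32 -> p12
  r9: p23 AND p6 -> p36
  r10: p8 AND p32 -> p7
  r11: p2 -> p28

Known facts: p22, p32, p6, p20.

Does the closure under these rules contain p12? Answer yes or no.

no

Round 1 fires r2, r3, r7, giving p17, p8, p31.
Round 2 fires r4, r5, r10, giving p19, p30, p7.
Round 3 fires r1, giving p2.
Round 4 fires r11, giving p28.
Fixed point reached. p12 is concluded only by r8; r8 needs p4 (never derived).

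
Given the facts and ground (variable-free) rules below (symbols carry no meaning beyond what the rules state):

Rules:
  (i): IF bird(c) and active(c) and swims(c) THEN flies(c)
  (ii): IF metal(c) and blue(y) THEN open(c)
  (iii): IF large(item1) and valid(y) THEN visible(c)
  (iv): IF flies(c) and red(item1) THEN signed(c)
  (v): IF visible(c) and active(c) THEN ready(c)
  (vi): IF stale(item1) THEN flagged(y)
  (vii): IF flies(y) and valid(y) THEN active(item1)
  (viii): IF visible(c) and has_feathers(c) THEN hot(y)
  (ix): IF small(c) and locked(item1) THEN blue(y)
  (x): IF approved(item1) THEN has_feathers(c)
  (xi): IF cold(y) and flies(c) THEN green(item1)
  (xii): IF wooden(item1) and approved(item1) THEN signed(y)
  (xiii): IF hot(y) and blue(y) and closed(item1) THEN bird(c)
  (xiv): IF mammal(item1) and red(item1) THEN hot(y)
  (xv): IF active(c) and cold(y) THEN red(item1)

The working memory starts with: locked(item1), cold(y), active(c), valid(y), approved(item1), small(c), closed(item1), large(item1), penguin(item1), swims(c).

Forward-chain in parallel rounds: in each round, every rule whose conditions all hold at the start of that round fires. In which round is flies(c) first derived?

4

[1] (iii) [IF large(item1) and valid(y) THEN visible(c)]; (ix) [IF small(c) and locked(item1) THEN blue(y)]; (x) [IF approved(item1) THEN has_feathers(c)]; (xv) [IF active(c) and cold(y) THEN red(item1)]. ⇒ new: visible(c), blue(y), has_feathers(c), red(item1).
[2] (v) [IF visible(c) and active(c) THEN ready(c)]; (viii) [IF visible(c) and has_feathers(c) THEN hot(y)]. ⇒ new: ready(c), hot(y).
[3] (xiii) [IF hot(y) and blue(y) and closed(item1) THEN bird(c)]. ⇒ new: bird(c).
[4] (i) [IF bird(c) and active(c) and swims(c) THEN flies(c)]. ⇒ new: flies(c).
flies(c) first appears in round 4.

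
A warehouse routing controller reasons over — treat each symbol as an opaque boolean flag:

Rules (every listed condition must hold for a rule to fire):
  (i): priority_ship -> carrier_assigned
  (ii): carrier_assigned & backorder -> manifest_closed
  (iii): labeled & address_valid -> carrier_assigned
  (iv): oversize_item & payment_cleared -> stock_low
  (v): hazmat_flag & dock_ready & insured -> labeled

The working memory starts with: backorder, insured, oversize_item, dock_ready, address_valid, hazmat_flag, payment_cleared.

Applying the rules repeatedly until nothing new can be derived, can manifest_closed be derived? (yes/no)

Round 1 — (iv), (v), derive stock_low, labeled.
Round 2 — (iii), derive carrier_assigned.
Round 3 — (ii), derive manifest_closed.
manifest_closed appears in round 3, so it is derivable.

yes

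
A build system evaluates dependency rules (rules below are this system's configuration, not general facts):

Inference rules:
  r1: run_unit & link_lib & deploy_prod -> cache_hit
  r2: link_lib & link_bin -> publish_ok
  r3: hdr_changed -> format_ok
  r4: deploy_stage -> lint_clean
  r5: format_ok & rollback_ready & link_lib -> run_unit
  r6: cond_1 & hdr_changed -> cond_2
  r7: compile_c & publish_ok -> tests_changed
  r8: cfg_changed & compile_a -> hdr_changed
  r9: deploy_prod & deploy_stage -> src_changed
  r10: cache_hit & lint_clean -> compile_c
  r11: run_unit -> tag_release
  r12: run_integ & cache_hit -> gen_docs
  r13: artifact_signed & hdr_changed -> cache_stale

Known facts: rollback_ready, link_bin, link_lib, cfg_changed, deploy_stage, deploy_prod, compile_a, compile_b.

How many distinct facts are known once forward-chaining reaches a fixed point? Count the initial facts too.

Round 1 fires r2, r4, r8, r9, giving publish_ok, lint_clean, hdr_changed, src_changed.
Round 2 fires r3, giving format_ok.
Round 3 fires r5, giving run_unit.
Round 4 fires r1, r11, giving cache_hit, tag_release.
Round 5 fires r10, giving compile_c.
Round 6 fires r7, giving tests_changed.
Closure: {cache_hit, cfg_changed, compile_a, compile_b, compile_c, deploy_prod, deploy_stage, format_ok, hdr_changed, link_bin, link_lib, lint_clean, publish_ok, rollback_ready, run_unit, src_changed, tag_release, tests_changed} — 18 facts.

18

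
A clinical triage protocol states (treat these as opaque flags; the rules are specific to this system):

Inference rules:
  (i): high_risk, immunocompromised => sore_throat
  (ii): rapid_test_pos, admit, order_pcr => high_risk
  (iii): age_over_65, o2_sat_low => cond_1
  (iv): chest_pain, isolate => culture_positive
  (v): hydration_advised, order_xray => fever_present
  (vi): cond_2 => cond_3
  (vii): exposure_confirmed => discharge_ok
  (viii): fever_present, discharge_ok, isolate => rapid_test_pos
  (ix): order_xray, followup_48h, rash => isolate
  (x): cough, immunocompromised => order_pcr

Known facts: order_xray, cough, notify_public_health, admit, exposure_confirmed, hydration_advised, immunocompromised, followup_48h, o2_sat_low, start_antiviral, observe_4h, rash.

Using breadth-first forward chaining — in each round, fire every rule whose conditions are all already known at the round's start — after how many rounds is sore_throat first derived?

[1] (v) [hydration_advised, order_xray => fever_present]; (vii) [exposure_confirmed => discharge_ok]; (ix) [order_xray, followup_48h, rash => isolate]; (x) [cough, immunocompromised => order_pcr]. ⇒ new: fever_present, discharge_ok, isolate, order_pcr.
[2] (viii) [fever_present, discharge_ok, isolate => rapid_test_pos]. ⇒ new: rapid_test_pos.
[3] (ii) [rapid_test_pos, admit, order_pcr => high_risk]. ⇒ new: high_risk.
[4] (i) [high_risk, immunocompromised => sore_throat]. ⇒ new: sore_throat.
sore_throat first appears in round 4.

4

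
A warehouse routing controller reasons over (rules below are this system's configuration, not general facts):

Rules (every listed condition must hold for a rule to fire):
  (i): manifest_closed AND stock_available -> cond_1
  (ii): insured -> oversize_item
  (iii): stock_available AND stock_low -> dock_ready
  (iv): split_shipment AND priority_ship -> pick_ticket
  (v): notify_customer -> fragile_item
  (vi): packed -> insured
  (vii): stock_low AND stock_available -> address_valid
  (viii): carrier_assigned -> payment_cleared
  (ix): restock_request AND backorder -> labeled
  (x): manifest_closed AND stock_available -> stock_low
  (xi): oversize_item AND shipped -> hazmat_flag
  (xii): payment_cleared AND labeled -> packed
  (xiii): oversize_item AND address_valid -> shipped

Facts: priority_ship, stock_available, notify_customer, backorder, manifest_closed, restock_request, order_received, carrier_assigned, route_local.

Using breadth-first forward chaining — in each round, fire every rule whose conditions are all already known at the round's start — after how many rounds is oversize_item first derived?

Round 1: (i) [manifest_closed AND stock_available -> cond_1]; (v) [notify_customer -> fragile_item]; (viii) [carrier_assigned -> payment_cleared]; (ix) [restock_request AND backorder -> labeled]; (x) [manifest_closed AND stock_available -> stock_low]. New: cond_1, fragile_item, payment_cleared, labeled, stock_low.
Round 2: (iii) [stock_available AND stock_low -> dock_ready]; (vii) [stock_low AND stock_available -> address_valid]; (xii) [payment_cleared AND labeled -> packed]. New: dock_ready, address_valid, packed.
Round 3: (vi) [packed -> insured]. New: insured.
Round 4: (ii) [insured -> oversize_item]. New: oversize_item.
oversize_item first appears in round 4.

4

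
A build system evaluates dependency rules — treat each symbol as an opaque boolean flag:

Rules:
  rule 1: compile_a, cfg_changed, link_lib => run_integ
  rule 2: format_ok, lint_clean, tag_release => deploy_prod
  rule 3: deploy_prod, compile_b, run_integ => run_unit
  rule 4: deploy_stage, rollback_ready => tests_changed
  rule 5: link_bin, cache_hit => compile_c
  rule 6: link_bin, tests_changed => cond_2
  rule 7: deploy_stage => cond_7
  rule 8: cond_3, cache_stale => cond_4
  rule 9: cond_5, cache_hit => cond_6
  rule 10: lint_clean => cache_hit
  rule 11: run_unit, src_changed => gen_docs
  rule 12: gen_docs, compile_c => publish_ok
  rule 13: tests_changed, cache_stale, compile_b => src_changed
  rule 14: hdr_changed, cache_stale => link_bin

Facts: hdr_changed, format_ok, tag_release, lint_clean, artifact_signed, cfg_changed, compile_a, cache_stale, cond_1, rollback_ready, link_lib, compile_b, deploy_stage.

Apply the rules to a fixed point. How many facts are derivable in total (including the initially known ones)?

Round 1 — rule 1, rule 2, rule 4, rule 7, rule 10, rule 14, derive run_integ, deploy_prod, tests_changed, cond_7, cache_hit, link_bin.
Round 2 — rule 3, rule 5, rule 6, rule 13, derive run_unit, compile_c, cond_2, src_changed.
Round 3 — rule 11, derive gen_docs.
Round 4 — rule 12, derive publish_ok.
Closure: {artifact_signed, cache_hit, cache_stale, cfg_changed, compile_a, compile_b, compile_c, cond_1, cond_2, cond_7, deploy_prod, deploy_stage, format_ok, gen_docs, hdr_changed, link_bin, link_lib, lint_clean, publish_ok, rollback_ready, run_integ, run_unit, src_changed, tag_release, tests_changed} — 25 facts.

25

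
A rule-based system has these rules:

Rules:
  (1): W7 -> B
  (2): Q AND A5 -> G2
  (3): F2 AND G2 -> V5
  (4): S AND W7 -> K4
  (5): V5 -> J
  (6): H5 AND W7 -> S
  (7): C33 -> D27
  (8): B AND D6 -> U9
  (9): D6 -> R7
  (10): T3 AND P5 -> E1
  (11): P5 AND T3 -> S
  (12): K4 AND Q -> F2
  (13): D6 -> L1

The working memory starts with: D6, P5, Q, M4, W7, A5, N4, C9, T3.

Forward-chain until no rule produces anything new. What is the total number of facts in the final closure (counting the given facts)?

[1] (1) [W7 -> B]; (2) [Q AND A5 -> G2]; (9) [D6 -> R7]; (10) [T3 AND P5 -> E1]; (11) [P5 AND T3 -> S]; (13) [D6 -> L1]. ⇒ new: B, G2, R7, E1, S, L1.
[2] (4) [S AND W7 -> K4]; (8) [B AND D6 -> U9]. ⇒ new: K4, U9.
[3] (12) [K4 AND Q -> F2]. ⇒ new: F2.
[4] (3) [F2 AND G2 -> V5]. ⇒ new: V5.
[5] (5) [V5 -> J]. ⇒ new: J.
Closure: {A5, B, C9, D6, E1, F2, G2, J, K4, L1, M4, N4, P5, Q, R7, S, T3, U9, V5, W7} — 20 facts.

20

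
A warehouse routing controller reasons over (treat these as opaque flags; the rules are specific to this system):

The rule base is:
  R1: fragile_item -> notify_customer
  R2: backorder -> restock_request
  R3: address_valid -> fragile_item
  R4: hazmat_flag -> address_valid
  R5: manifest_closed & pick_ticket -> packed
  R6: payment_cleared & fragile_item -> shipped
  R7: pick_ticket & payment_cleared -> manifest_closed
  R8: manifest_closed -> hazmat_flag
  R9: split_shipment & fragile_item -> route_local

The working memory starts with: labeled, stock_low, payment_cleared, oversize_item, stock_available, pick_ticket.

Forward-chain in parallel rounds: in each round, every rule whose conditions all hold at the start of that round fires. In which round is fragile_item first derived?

4

[1] R7 [pick_ticket & payment_cleared -> manifest_closed]. ⇒ new: manifest_closed.
[2] R5 [manifest_closed & pick_ticket -> packed]; R8 [manifest_closed -> hazmat_flag]. ⇒ new: packed, hazmat_flag.
[3] R4 [hazmat_flag -> address_valid]. ⇒ new: address_valid.
[4] R3 [address_valid -> fragile_item]. ⇒ new: fragile_item.
fragile_item first appears in round 4.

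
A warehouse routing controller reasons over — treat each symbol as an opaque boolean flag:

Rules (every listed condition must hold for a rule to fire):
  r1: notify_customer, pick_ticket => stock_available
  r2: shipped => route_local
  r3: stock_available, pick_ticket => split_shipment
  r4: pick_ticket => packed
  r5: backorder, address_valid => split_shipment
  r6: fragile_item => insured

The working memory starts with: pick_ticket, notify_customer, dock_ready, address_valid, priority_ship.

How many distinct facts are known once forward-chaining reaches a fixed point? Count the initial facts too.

[1] r1 [notify_customer, pick_ticket => stock_available]; r4 [pick_ticket => packed]. ⇒ new: stock_available, packed.
[2] r3 [stock_available, pick_ticket => split_shipment]. ⇒ new: split_shipment.
Closure: {address_valid, dock_ready, notify_customer, packed, pick_ticket, priority_ship, split_shipment, stock_available} — 8 facts.

8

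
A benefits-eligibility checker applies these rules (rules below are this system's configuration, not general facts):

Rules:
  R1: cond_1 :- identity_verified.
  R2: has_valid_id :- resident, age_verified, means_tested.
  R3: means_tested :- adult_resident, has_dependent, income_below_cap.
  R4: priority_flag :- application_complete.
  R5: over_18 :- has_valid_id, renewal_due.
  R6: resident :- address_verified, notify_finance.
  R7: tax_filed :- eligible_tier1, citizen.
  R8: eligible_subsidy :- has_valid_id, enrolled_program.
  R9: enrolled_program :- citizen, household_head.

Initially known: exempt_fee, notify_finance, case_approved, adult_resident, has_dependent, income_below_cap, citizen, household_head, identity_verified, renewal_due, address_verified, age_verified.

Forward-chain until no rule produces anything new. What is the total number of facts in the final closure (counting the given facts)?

19

[1] R1 [cond_1 :- identity_verified.]; R3 [means_tested :- adult_resident, has_dependent, income_below_cap.]; R6 [resident :- address_verified, notify_finance.]; R9 [enrolled_program :- citizen, household_head.]. ⇒ new: cond_1, means_tested, resident, enrolled_program.
[2] R2 [has_valid_id :- resident, age_verified, means_tested.]. ⇒ new: has_valid_id.
[3] R5 [over_18 :- has_valid_id, renewal_due.]; R8 [eligible_subsidy :- has_valid_id, enrolled_program.]. ⇒ new: over_18, eligible_subsidy.
Closure: {address_verified, adult_resident, age_verified, case_approved, citizen, cond_1, eligible_subsidy, enrolled_program, exempt_fee, has_dependent, has_valid_id, household_head, identity_verified, income_below_cap, means_tested, notify_finance, over_18, renewal_due, resident} — 19 facts.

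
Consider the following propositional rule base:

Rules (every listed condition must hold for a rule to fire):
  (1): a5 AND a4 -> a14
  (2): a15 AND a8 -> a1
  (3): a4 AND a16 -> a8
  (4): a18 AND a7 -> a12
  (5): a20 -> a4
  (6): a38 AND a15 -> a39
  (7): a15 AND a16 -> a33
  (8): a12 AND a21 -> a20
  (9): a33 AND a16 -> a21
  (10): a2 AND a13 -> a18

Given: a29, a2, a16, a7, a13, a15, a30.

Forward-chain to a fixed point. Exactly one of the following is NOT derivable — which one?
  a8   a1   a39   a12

a39

[1] (7) [a15 AND a16 -> a33]; (10) [a2 AND a13 -> a18]. ⇒ new: a33, a18.
[2] (4) [a18 AND a7 -> a12]; (9) [a33 AND a16 -> a21]. ⇒ new: a12, a21.
[3] (8) [a12 AND a21 -> a20]. ⇒ new: a20.
[4] (5) [a20 -> a4]. ⇒ new: a4.
[5] (3) [a4 AND a16 -> a8]. ⇒ new: a8.
[6] (2) [a15 AND a8 -> a1]. ⇒ new: a1.
Derived: a1 (round 6), a8 (round 5), a12 (round 2). a39 never appears in any round.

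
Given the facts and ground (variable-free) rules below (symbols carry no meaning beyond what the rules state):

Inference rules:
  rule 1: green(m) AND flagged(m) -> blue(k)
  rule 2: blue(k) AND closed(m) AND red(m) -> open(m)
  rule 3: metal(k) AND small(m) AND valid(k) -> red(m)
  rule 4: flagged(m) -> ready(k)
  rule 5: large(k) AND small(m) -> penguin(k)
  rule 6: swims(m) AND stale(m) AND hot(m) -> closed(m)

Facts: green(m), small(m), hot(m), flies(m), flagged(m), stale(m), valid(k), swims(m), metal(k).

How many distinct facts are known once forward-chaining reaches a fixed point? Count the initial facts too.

[1] rule 1 [green(m) AND flagged(m) -> blue(k)]; rule 3 [metal(k) AND small(m) AND valid(k) -> red(m)]; rule 4 [flagged(m) -> ready(k)]; rule 6 [swims(m) AND stale(m) AND hot(m) -> closed(m)]. ⇒ new: blue(k), red(m), ready(k), closed(m).
[2] rule 2 [blue(k) AND closed(m) AND red(m) -> open(m)]. ⇒ new: open(m).
Closure: {blue(k), closed(m), flagged(m), flies(m), green(m), hot(m), metal(k), open(m), ready(k), red(m), small(m), stale(m), swims(m), valid(k)} — 14 facts.

14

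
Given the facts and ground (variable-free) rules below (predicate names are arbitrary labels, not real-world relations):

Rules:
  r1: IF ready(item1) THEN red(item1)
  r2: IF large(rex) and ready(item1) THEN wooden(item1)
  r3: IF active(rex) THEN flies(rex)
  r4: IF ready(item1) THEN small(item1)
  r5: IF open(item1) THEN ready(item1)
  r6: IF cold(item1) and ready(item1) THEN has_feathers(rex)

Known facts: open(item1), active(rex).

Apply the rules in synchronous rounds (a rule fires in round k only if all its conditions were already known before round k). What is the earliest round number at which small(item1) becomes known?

Round 1 — r3, r5, derive flies(rex), ready(item1).
Round 2 — r1, r4, derive red(item1), small(item1).
small(item1) first appears in round 2.

2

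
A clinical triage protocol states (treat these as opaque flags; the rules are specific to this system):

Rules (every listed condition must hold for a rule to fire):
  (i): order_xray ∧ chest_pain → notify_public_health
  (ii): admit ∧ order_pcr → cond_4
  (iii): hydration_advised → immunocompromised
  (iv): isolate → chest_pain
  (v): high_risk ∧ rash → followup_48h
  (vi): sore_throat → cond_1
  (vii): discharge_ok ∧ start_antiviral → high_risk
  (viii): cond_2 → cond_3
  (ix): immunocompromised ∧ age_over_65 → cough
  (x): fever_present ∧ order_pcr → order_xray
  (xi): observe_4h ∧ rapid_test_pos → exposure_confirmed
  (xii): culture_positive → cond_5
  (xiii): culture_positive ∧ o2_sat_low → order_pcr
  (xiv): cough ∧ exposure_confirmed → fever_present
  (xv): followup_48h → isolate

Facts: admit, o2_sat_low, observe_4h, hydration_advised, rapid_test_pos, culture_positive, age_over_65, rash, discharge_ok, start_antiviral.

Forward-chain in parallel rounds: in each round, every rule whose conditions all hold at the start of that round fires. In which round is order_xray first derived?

[1] (iii) [hydration_advised → immunocompromised]; (vii) [discharge_ok ∧ start_antiviral → high_risk]; (xi) [observe_4h ∧ rapid_test_pos → exposure_confirmed]; (xii) [culture_positive → cond_5]; (xiii) [culture_positive ∧ o2_sat_low → order_pcr]. ⇒ new: immunocompromised, high_risk, exposure_confirmed, cond_5, order_pcr.
[2] (ii) [admit ∧ order_pcr → cond_4]; (v) [high_risk ∧ rash → followup_48h]; (ix) [immunocompromised ∧ age_over_65 → cough]. ⇒ new: cond_4, followup_48h, cough.
[3] (xiv) [cough ∧ exposure_confirmed → fever_present]; (xv) [followup_48h → isolate]. ⇒ new: fever_present, isolate.
[4] (iv) [isolate → chest_pain]; (x) [fever_present ∧ order_pcr → order_xray]. ⇒ new: chest_pain, order_xray.
order_xray first appears in round 4.

4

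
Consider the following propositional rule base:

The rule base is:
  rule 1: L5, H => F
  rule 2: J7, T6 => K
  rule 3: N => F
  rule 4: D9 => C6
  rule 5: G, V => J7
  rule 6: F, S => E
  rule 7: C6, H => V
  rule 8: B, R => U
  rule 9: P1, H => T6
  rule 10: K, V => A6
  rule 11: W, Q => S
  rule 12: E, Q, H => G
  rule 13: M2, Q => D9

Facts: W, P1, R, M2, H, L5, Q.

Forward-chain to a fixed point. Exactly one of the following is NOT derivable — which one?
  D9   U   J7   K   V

U

Round 1: rule 1 [L5, H => F]; rule 9 [P1, H => T6]; rule 11 [W, Q => S]; rule 13 [M2, Q => D9]. Adds F, T6, S, D9.
Round 2: rule 4 [D9 => C6]; rule 6 [F, S => E]. Adds C6, E.
Round 3: rule 7 [C6, H => V]; rule 12 [E, Q, H => G]. Adds V, G.
Round 4: rule 5 [G, V => J7]. Adds J7.
Round 5: rule 2 [J7, T6 => K]. Adds K.
Round 6: rule 10 [K, V => A6]. Adds A6.
Derived: J7 (round 4), V (round 3), D9 (round 1), K (round 5). U never appears in any round.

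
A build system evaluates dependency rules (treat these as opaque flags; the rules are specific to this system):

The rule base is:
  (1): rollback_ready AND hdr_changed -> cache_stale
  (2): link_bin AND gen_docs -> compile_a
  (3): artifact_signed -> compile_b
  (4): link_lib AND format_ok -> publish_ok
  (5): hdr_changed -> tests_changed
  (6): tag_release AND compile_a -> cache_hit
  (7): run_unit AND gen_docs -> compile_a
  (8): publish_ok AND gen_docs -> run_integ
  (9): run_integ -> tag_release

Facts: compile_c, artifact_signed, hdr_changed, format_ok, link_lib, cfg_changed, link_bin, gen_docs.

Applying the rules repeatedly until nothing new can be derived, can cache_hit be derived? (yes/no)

Round 1 — (2), (3), (4), (5), derive compile_a, compile_b, publish_ok, tests_changed.
Round 2 — (8), derive run_integ.
Round 3 — (9), derive tag_release.
Round 4 — (6), derive cache_hit.
cache_hit appears in round 4, so it is derivable.

yes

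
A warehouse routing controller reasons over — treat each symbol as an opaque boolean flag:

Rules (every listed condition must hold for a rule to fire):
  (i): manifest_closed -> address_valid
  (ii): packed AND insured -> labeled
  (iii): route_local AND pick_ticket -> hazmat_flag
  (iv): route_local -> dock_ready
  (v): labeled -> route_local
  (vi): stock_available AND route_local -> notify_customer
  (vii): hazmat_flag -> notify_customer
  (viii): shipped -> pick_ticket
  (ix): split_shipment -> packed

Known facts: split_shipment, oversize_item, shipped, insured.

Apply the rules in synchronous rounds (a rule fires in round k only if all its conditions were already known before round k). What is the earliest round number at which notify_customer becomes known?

Round 1 — (viii), (ix), derive pick_ticket, packed.
Round 2 — (ii), derive labeled.
Round 3 — (v), derive route_local.
Round 4 — (iii), (iv), derive hazmat_flag, dock_ready.
Round 5 — (vii), derive notify_customer.
notify_customer first appears in round 5.

5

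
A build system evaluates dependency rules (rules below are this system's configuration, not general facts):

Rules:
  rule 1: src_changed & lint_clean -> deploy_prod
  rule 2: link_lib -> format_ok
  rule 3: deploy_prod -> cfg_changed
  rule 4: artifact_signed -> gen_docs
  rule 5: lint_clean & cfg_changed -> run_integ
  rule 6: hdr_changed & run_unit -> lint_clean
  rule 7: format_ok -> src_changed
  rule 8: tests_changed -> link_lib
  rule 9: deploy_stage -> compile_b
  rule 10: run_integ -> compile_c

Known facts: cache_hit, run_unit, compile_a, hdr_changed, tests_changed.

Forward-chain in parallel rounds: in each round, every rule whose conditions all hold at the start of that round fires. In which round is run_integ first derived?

6

Round 1 fires rule 6, rule 8, giving lint_clean, link_lib.
Round 2 fires rule 2, giving format_ok.
Round 3 fires rule 7, giving src_changed.
Round 4 fires rule 1, giving deploy_prod.
Round 5 fires rule 3, giving cfg_changed.
Round 6 fires rule 5, giving run_integ.
run_integ first appears in round 6.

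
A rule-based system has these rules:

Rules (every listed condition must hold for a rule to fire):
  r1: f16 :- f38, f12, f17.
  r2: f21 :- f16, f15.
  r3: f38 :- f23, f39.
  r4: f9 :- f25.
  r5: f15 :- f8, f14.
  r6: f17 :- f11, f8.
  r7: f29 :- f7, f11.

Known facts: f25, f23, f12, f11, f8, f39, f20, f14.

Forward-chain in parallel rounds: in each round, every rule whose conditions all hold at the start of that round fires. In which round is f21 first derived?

Round 1 — r3, r4, r5, r6, derive f38, f9, f15, f17.
Round 2 — r1, derive f16.
Round 3 — r2, derive f21.
f21 first appears in round 3.

3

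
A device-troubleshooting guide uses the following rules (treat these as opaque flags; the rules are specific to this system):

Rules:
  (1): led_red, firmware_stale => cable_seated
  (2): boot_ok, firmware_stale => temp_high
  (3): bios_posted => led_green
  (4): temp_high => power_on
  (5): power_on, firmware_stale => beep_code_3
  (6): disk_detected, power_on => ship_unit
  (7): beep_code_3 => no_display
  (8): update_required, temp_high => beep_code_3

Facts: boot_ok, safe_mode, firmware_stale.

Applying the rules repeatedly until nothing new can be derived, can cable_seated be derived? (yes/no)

Round 1 fires (2), giving temp_high.
Round 2 fires (4), giving power_on.
Round 3 fires (5), giving beep_code_3.
Round 4 fires (7), giving no_display.
Fixed point reached. cable_seated is concluded only by (1); (1) needs led_red (never derived).

no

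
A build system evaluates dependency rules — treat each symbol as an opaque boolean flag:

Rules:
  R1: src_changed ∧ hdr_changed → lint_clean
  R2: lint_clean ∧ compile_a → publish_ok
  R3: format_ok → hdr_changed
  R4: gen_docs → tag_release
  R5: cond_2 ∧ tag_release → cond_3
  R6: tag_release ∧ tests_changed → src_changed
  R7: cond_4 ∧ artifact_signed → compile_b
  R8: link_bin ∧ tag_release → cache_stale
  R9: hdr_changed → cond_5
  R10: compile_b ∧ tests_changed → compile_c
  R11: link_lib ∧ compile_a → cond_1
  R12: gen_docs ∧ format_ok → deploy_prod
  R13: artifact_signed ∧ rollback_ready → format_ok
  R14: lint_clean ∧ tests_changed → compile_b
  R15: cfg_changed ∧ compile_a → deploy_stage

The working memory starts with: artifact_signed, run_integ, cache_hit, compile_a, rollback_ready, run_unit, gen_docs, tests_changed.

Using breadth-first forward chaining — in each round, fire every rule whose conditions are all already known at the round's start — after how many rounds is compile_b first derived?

4

Round 1 fires R4, R13, giving tag_release, format_ok.
Round 2 fires R3, R6, R12, giving hdr_changed, src_changed, deploy_prod.
Round 3 fires R1, R9, giving lint_clean, cond_5.
Round 4 fires R2, R14, giving publish_ok, compile_b.
compile_b first appears in round 4.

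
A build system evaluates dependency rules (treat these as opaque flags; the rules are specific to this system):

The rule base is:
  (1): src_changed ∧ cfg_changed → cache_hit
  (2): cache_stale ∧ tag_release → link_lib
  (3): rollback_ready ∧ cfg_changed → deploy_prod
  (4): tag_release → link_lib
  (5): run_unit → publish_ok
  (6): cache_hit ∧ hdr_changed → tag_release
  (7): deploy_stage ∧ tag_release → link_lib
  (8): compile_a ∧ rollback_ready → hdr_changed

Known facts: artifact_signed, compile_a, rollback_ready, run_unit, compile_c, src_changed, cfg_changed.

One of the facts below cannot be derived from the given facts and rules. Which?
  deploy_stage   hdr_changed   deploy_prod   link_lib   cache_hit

[1] (1) [src_changed ∧ cfg_changed → cache_hit]; (3) [rollback_ready ∧ cfg_changed → deploy_prod]; (5) [run_unit → publish_ok]; (8) [compile_a ∧ rollback_ready → hdr_changed]. ⇒ new: cache_hit, deploy_prod, publish_ok, hdr_changed.
[2] (6) [cache_hit ∧ hdr_changed → tag_release]. ⇒ new: tag_release.
[3] (4) [tag_release → link_lib]. ⇒ new: link_lib.
Derived: link_lib (round 3), hdr_changed (round 1), deploy_prod (round 1), cache_hit (round 1). deploy_stage never appears in any round.

deploy_stage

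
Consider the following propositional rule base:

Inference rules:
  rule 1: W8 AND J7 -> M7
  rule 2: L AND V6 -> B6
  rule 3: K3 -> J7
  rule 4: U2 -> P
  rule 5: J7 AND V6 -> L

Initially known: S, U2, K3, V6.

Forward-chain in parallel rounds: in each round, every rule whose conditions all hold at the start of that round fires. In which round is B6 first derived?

3

Round 1: rule 3 [K3 -> J7]; rule 4 [U2 -> P]. Adds J7, P.
Round 2: rule 5 [J7 AND V6 -> L]. Adds L.
Round 3: rule 2 [L AND V6 -> B6]. Adds B6.
B6 first appears in round 3.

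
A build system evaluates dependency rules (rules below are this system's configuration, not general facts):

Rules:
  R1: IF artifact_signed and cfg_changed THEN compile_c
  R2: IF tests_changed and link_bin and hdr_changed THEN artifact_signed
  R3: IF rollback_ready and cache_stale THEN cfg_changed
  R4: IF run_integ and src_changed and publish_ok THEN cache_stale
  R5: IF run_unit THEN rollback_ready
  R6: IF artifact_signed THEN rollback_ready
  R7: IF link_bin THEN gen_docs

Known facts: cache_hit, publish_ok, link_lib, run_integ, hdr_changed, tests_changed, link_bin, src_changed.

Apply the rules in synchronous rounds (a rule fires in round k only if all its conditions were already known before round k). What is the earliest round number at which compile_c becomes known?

4

Round 1: R2 [IF tests_changed and link_bin and hdr_changed THEN artifact_signed]; R4 [IF run_integ and src_changed and publish_ok THEN cache_stale]; R7 [IF link_bin THEN gen_docs]. New: artifact_signed, cache_stale, gen_docs.
Round 2: R6 [IF artifact_signed THEN rollback_ready]. New: rollback_ready.
Round 3: R3 [IF rollback_ready and cache_stale THEN cfg_changed]. New: cfg_changed.
Round 4: R1 [IF artifact_signed and cfg_changed THEN compile_c]. New: compile_c.
compile_c first appears in round 4.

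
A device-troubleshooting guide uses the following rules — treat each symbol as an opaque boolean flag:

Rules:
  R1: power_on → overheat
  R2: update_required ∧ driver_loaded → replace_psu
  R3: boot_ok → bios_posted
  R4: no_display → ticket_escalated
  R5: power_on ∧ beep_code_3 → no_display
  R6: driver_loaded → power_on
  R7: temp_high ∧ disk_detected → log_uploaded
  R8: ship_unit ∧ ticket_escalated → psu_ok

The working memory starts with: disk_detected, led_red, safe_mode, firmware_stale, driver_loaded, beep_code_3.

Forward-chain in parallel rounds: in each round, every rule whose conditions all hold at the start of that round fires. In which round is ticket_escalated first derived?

Round 1: R6 [driver_loaded → power_on]. Adds power_on.
Round 2: R1 [power_on → overheat]; R5 [power_on ∧ beep_code_3 → no_display]. Adds overheat, no_display.
Round 3: R4 [no_display → ticket_escalated]. Adds ticket_escalated.
ticket_escalated first appears in round 3.

3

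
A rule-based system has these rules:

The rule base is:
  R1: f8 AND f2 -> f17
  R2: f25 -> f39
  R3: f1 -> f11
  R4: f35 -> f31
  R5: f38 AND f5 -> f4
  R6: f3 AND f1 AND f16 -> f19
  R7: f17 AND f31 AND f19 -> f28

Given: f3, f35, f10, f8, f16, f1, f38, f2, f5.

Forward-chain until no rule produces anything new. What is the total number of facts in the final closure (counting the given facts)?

15

Round 1: R1 [f8 AND f2 -> f17]; R3 [f1 -> f11]; R4 [f35 -> f31]; R5 [f38 AND f5 -> f4]; R6 [f3 AND f1 AND f16 -> f19]. New: f17, f11, f31, f4, f19.
Round 2: R7 [f17 AND f31 AND f19 -> f28]. New: f28.
Closure: {f1, f10, f11, f16, f17, f19, f2, f28, f3, f31, f35, f38, f4, f5, f8} — 15 facts.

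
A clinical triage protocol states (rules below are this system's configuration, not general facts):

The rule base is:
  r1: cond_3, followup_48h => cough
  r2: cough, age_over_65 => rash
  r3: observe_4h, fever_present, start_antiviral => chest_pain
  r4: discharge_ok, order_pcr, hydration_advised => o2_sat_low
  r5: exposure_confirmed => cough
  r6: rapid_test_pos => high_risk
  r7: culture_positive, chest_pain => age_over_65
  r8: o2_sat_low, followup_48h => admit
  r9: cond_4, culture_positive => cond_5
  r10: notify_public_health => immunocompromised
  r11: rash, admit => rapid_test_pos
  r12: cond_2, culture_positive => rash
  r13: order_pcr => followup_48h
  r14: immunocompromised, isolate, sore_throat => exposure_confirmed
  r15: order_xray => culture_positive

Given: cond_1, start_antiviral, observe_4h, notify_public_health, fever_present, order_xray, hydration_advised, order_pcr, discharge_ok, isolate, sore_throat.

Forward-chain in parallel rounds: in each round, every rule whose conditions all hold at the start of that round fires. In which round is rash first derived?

Round 1 fires r3, r4, r10, r13, r15, giving chest_pain, o2_sat_low, immunocompromised, followup_48h, culture_positive.
Round 2 fires r7, r8, r14, giving age_over_65, admit, exposure_confirmed.
Round 3 fires r5, giving cough.
Round 4 fires r2, giving rash.
rash first appears in round 4.

4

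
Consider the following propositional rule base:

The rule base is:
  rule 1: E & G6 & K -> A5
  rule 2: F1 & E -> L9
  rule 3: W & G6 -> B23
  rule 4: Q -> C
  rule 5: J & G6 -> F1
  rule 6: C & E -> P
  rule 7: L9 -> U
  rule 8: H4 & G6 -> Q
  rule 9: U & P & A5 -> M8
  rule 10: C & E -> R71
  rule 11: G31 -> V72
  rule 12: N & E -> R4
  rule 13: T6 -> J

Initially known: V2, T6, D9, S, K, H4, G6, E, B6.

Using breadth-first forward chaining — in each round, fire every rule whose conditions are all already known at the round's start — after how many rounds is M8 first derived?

5

Round 1 — rule 1, rule 8, rule 13, derive A5, Q, J.
Round 2 — rule 4, rule 5, derive C, F1.
Round 3 — rule 2, rule 6, rule 10, derive L9, P, R71.
Round 4 — rule 7, derive U.
Round 5 — rule 9, derive M8.
M8 first appears in round 5.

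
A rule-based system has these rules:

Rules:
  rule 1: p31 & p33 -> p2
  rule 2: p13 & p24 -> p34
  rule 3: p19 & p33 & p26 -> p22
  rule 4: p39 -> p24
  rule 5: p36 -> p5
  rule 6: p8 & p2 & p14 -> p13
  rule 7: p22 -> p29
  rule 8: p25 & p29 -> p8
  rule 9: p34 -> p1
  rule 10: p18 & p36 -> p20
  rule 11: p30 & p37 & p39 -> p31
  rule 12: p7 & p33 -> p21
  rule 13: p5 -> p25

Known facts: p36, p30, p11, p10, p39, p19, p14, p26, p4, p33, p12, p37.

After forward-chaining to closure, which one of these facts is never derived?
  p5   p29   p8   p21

p21

[1] rule 3 [p19 & p33 & p26 -> p22]; rule 4 [p39 -> p24]; rule 5 [p36 -> p5]; rule 11 [p30 & p37 & p39 -> p31]. ⇒ new: p22, p24, p5, p31.
[2] rule 1 [p31 & p33 -> p2]; rule 7 [p22 -> p29]; rule 13 [p5 -> p25]. ⇒ new: p2, p29, p25.
[3] rule 8 [p25 & p29 -> p8]. ⇒ new: p8.
[4] rule 6 [p8 & p2 & p14 -> p13]. ⇒ new: p13.
[5] rule 2 [p13 & p24 -> p34]. ⇒ new: p34.
[6] rule 9 [p34 -> p1]. ⇒ new: p1.
Derived: p5 (round 1), p8 (round 3), p29 (round 2). p21 never appears in any round.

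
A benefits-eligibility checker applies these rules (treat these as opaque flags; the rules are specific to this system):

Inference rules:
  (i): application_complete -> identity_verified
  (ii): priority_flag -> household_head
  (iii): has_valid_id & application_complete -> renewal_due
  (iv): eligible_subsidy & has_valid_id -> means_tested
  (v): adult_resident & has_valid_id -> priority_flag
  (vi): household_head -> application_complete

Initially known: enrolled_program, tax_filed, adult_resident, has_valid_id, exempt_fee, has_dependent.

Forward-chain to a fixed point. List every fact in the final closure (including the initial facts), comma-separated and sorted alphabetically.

Round 1: (v) [adult_resident & has_valid_id -> priority_flag]. Adds priority_flag.
Round 2: (ii) [priority_flag -> household_head]. Adds household_head.
Round 3: (vi) [household_head -> application_complete]. Adds application_complete.
Round 4: (i) [application_complete -> identity_verified]; (iii) [has_valid_id & application_complete -> renewal_due]. Adds identity_verified, renewal_due.

adult_resident, application_complete, enrolled_program, exempt_fee, has_dependent, has_valid_id, household_head, identity_verified, priority_flag, renewal_due, tax_filed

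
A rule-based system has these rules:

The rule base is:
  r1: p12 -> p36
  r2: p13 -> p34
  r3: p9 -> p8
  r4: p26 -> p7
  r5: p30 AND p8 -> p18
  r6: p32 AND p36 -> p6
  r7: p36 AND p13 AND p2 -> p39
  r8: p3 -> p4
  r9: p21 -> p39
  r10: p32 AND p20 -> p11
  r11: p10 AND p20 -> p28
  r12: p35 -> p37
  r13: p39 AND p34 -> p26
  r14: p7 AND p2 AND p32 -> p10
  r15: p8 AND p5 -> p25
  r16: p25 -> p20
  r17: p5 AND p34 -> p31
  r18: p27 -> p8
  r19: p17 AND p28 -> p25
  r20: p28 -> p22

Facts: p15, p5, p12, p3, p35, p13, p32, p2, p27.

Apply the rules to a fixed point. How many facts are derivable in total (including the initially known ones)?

25

[1] r1 [p12 -> p36]; r2 [p13 -> p34]; r8 [p3 -> p4]; r12 [p35 -> p37]; r18 [p27 -> p8]. ⇒ new: p36, p34, p4, p37, p8.
[2] r6 [p32 AND p36 -> p6]; r7 [p36 AND p13 AND p2 -> p39]; r15 [p8 AND p5 -> p25]; r17 [p5 AND p34 -> p31]. ⇒ new: p6, p39, p25, p31.
[3] r13 [p39 AND p34 -> p26]; r16 [p25 -> p20]. ⇒ new: p26, p20.
[4] r4 [p26 -> p7]; r10 [p32 AND p20 -> p11]. ⇒ new: p7, p11.
[5] r14 [p7 AND p2 AND p32 -> p10]. ⇒ new: p10.
[6] r11 [p10 AND p20 -> p28]. ⇒ new: p28.
[7] r20 [p28 -> p22]. ⇒ new: p22.
Closure: {p10, p11, p12, p13, p15, p2, p20, p22, p25, p26, p27, p28, p3, p31, p32, p34, p35, p36, p37, p39, p4, p5, p6, p7, p8} — 25 facts.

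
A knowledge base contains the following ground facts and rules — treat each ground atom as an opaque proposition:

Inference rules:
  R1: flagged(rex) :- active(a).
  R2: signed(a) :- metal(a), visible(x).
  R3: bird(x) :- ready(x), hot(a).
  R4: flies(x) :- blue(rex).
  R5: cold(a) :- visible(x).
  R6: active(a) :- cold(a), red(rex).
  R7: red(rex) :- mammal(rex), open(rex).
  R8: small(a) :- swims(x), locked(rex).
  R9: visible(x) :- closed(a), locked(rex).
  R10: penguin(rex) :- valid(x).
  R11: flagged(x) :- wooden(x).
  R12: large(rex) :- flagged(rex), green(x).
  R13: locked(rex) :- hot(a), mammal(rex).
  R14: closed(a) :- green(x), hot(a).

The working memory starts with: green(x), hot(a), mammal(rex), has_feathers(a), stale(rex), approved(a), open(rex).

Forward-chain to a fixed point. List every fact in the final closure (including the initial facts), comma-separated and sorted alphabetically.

active(a), approved(a), closed(a), cold(a), flagged(rex), green(x), has_feathers(a), hot(a), large(rex), locked(rex), mammal(rex), open(rex), red(rex), stale(rex), visible(x)

Round 1 fires R7, R13, R14, giving red(rex), locked(rex), closed(a).
Round 2 fires R9, giving visible(x).
Round 3 fires R5, giving cold(a).
Round 4 fires R6, giving active(a).
Round 5 fires R1, giving flagged(rex).
Round 6 fires R12, giving large(rex).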